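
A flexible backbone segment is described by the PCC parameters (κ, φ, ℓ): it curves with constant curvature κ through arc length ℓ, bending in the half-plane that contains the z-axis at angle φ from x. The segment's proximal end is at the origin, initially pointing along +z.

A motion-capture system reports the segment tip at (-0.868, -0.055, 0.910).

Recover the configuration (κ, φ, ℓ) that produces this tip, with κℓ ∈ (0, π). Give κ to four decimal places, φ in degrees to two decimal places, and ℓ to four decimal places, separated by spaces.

1.0978 183.63 1.3897

ρ = √(x²+y²) = √(-0.868² + -0.055²) = 0.86974
φ = atan2(y, x) mod 360° = atan2(-0.055, -0.868) = 183.6256°
|p|² = ρ² + z² = 0.86974² + 0.910² = 1.58455
κ = 2ρ / |p|² = 2×0.86974 / 1.58455 = 1.09778
θ = 2·atan2(ρ, z) = 2·atan2(0.86974, 0.910) = 1.52556 rad
ℓ = θ/κ = 1.52556/1.09778 = 1.38968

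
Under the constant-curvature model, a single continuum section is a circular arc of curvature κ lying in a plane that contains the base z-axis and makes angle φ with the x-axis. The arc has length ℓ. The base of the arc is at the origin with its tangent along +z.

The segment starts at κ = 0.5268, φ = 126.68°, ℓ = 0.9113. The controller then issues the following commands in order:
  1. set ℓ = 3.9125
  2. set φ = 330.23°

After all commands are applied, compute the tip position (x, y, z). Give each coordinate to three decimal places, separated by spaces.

2.424 -1.386 1.675

initial: κ=0.5268, φ=126.68°, ℓ=0.9113
cmd 1: set ℓ=3.9125 → (κ,φ,ℓ)=(0.5268,126.68°,3.9125) → tip=(-1.6679,2.2393,1.6746)
cmd 2: set φ=330.23° → (κ,φ,ℓ)=(0.5268,330.23°,3.9125) → tip=(2.4236,-1.3864,1.6746)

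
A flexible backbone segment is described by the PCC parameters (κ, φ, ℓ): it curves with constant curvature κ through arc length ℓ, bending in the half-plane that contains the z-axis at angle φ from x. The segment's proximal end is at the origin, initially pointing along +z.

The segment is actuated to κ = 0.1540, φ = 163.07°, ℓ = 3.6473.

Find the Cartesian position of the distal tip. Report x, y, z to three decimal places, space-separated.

-0.954 0.291 3.459

θ = κ·ℓ = 0.1540 × 3.6473 = 0.56168 rad
ρ = (1 − cos θ)/κ = (1 − 0.84636)/0.1540 = 0.99767
z = sin θ / κ = 0.53261/0.1540 = 3.45852
x = ρ cos φ = 0.99767 × cos(163.07°) = -0.95443
y = ρ sin φ = 0.99767 × sin(163.07°) = 0.29052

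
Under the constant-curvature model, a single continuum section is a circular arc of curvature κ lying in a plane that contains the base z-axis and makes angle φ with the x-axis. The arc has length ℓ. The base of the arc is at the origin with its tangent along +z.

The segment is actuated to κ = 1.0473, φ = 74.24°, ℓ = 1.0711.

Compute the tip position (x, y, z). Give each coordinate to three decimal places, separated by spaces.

0.147 0.520 0.860

θ = κ·ℓ = 1.0473 × 1.0711 = 1.12176 rad
ρ = (1 − cos θ)/κ = (1 − 0.43409)/1.0473 = 0.54035
z = sin θ / κ = 0.90087/1.0473 = 0.86018
x = ρ cos φ = 0.54035 × cos(74.24°) = 0.14676
y = ρ sin φ = 0.54035 × sin(74.24°) = 0.52003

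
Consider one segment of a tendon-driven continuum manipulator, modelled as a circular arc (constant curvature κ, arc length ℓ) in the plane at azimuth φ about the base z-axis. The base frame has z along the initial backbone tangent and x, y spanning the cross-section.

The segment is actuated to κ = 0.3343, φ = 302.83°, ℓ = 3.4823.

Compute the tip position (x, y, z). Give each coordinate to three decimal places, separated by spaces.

0.980 -1.519 2.747

θ = κ·ℓ = 0.3343 × 3.4823 = 1.16413 rad
ρ = (1 − cos θ)/κ = (1 − 0.39555)/0.3343 = 1.80812
z = sin θ / κ = 0.91845/0.3343 = 2.74737
x = ρ cos φ = 1.80812 × cos(302.83°) = 0.98027
y = ρ sin φ = 1.80812 × sin(302.83°) = -1.51933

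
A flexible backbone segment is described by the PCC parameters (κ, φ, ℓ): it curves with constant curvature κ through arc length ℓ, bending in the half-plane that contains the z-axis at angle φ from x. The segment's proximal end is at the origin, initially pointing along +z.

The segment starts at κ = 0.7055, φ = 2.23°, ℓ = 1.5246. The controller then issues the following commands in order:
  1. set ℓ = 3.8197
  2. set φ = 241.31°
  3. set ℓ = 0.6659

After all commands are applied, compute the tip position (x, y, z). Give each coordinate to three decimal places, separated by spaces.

initial: κ=0.7055, φ=2.23°, ℓ=1.5246
cmd 1: set ℓ=3.8197 → (κ,φ,ℓ)=(0.7055,2.23°,3.8197) → tip=(2.6937,0.1049,0.6124)
cmd 2: set φ=241.31° → (κ,φ,ℓ)=(0.7055,241.31°,3.8197) → tip=(-1.2941,-2.3648,0.6124)
cmd 3: set ℓ=0.6659 → (κ,φ,ℓ)=(0.7055,241.31°,0.6659) → tip=(-0.0737,-0.1347,0.6417)

-0.074 -0.135 0.642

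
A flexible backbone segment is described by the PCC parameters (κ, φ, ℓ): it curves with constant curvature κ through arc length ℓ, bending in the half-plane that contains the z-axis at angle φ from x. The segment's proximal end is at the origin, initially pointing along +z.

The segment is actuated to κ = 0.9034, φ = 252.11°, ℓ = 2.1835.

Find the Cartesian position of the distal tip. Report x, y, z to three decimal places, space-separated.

-0.473 -1.465 1.019

θ = κ·ℓ = 0.9034 × 2.1835 = 1.97257 rad
ρ = (1 − cos θ)/κ = (1 − -0.39105)/0.9034 = 1.53980
z = sin θ / κ = 0.92037/0.9034 = 1.01878
x = ρ cos φ = 1.53980 × cos(252.11°) = -0.47301
y = ρ sin φ = 1.53980 × sin(252.11°) = -1.46535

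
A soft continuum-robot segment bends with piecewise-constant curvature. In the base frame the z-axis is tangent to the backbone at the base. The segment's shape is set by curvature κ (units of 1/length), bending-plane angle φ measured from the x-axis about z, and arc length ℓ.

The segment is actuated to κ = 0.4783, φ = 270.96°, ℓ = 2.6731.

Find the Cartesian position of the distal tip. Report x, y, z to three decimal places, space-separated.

0.025 -1.488 2.002

θ = κ·ℓ = 0.4783 × 2.6731 = 1.27854 rad
ρ = (1 − cos θ)/κ = (1 − 0.28811)/0.4783 = 1.48838
z = sin θ / κ = 0.95760/0.4783 = 2.00209
x = ρ cos φ = 1.48838 × cos(270.96°) = 0.02494
y = ρ sin φ = 1.48838 × sin(270.96°) = -1.48817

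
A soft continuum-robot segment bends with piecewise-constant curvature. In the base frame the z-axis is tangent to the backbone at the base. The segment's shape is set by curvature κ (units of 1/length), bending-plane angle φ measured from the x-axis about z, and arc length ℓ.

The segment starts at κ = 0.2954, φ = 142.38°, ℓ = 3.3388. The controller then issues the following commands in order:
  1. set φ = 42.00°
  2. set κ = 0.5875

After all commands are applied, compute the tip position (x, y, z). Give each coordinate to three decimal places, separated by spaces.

initial: κ=0.2954, φ=142.38°, ℓ=3.3388
cmd 1: set φ=42.00° → (κ,φ,ℓ)=(0.2954,42.00°,3.3388) → tip=(1.1276,1.0153,2.8232)
cmd 2: set κ=0.5875 → (κ,φ,ℓ)=(0.5875,42.00°,3.3388) → tip=(1.7467,1.5727,1.5738)

1.747 1.573 1.574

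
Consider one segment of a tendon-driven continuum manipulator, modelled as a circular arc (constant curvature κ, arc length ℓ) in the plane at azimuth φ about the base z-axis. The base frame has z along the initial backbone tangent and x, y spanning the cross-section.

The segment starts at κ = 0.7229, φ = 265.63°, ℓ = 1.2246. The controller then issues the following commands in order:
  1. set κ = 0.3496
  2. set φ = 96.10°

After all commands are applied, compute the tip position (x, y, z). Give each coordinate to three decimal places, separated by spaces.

initial: κ=0.7229, φ=265.63°, ℓ=1.2246
cmd 1: set κ=0.3496 → (κ,φ,ℓ)=(0.3496,265.63°,1.2246) → tip=(-0.0197,-0.2574,1.1875)
cmd 2: set φ=96.10° → (κ,φ,ℓ)=(0.3496,96.10°,1.2246) → tip=(-0.0274,0.2567,1.1875)

-0.027 0.257 1.188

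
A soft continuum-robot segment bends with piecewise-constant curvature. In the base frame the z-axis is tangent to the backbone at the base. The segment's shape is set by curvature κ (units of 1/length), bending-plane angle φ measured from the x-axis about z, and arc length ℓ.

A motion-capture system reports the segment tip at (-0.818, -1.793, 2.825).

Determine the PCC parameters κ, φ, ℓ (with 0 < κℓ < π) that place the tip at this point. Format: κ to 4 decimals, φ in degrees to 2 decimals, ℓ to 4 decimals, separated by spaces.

ρ = √(x²+y²) = √(-0.818² + -1.793²) = 1.97078
φ = atan2(y, x) mod 360° = atan2(-1.793, -0.818) = 245.4766°
|p|² = ρ² + z² = 1.97078² + 2.825² = 11.86460
κ = 2ρ / |p|² = 2×1.97078 / 11.86460 = 0.33221
θ = 2·atan2(ρ, z) = 2·atan2(1.97078, 2.825) = 1.21826 rad
ℓ = θ/κ = 1.21826/0.33221 = 3.66710

0.3322 245.48 3.6671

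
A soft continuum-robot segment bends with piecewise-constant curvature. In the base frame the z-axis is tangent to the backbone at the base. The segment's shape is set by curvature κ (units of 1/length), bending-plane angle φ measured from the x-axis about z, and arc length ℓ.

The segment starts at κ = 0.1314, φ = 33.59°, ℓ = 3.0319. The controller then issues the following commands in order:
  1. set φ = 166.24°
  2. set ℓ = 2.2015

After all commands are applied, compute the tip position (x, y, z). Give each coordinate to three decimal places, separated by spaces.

-0.307 0.075 2.171

initial: κ=0.1314, φ=33.59°, ℓ=3.0319
cmd 1: set φ=166.24° → (κ,φ,ℓ)=(0.1314,166.24°,3.0319) → tip=(-0.5789,0.1418,2.9523)
cmd 2: set ℓ=2.2015 → (κ,φ,ℓ)=(0.1314,166.24°,2.2015) → tip=(-0.3071,0.0752,2.1709)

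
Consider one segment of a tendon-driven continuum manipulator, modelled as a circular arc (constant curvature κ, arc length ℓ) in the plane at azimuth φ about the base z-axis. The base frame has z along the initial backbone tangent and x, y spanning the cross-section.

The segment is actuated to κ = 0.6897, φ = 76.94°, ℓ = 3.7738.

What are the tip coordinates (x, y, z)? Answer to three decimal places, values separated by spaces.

0.609 2.625 0.744

θ = κ·ℓ = 0.6897 × 3.7738 = 2.60279 rad
ρ = (1 − cos θ)/κ = (1 − -0.85832)/0.6897 = 2.69439
z = sin θ / κ = 0.51311/0.6897 = 0.74396
x = ρ cos φ = 2.69439 × cos(76.94°) = 0.60886
y = ρ sin φ = 2.69439 × sin(76.94°) = 2.62470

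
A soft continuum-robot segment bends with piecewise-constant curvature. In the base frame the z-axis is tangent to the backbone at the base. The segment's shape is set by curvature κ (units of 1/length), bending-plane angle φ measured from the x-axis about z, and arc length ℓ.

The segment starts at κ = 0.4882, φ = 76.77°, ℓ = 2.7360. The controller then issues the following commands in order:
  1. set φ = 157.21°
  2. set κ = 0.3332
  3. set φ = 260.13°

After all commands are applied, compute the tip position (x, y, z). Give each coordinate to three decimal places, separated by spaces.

-0.199 -1.146 2.372

initial: κ=0.4882, φ=76.77°, ℓ=2.7360
cmd 1: set φ=157.21° → (κ,φ,ℓ)=(0.4882,157.21°,2.7360) → tip=(-1.4486,0.6086,1.9920)
cmd 2: set κ=0.3332 → (κ,φ,ℓ)=(0.3332,157.21°,2.7360) → tip=(-1.0723,0.4505,2.3725)
cmd 3: set φ=260.13° → (κ,φ,ℓ)=(0.3332,260.13°,2.7360) → tip=(-0.1994,-1.1459,2.3725)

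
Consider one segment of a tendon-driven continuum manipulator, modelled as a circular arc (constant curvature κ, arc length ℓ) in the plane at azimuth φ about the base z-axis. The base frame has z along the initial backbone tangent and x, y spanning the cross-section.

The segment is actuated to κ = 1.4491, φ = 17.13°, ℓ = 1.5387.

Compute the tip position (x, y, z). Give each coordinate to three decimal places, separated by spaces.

θ = κ·ℓ = 1.4491 × 1.5387 = 2.22973 rad
ρ = (1 − cos θ)/κ = (1 − -0.61227)/1.4491 = 1.11260
z = sin θ / κ = 0.79065/1.4491 = 0.54561
x = ρ cos φ = 1.11260 × cos(17.13°) = 1.06325
y = ρ sin φ = 1.11260 × sin(17.13°) = 0.32771

1.063 0.328 0.546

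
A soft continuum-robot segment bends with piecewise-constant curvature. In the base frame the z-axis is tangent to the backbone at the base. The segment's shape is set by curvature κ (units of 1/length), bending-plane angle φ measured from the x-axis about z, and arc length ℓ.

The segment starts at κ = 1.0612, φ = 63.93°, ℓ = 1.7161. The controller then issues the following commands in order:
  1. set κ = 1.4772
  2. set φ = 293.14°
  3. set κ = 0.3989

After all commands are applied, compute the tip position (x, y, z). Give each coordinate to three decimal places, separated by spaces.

0.222 -0.519 1.585

initial: κ=1.0612, φ=63.93°, ℓ=1.7161
cmd 1: set κ=1.4772 → (κ,φ,ℓ)=(1.4772,63.93°,1.7161) → tip=(0.5419,1.1077,0.3859)
cmd 2: set φ=293.14° → (κ,φ,ℓ)=(1.4772,293.14°,1.7161) → tip=(0.4846,-1.1339,0.3859)
cmd 3: set κ=0.3989 → (κ,φ,ℓ)=(0.3989,293.14°,1.7161) → tip=(0.2220,-0.5194,1.5852)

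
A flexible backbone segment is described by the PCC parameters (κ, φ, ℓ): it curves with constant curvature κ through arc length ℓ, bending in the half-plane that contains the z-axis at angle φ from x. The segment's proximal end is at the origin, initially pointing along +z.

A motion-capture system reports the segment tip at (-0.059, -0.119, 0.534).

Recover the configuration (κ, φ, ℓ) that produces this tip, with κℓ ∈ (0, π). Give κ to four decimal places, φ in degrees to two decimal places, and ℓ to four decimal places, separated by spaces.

ρ = √(x²+y²) = √(-0.059² + -0.119²) = 0.13282
φ = atan2(y, x) mod 360° = atan2(-0.119, -0.059) = 243.6279°
|p|² = ρ² + z² = 0.13282² + 0.534² = 0.30280
κ = 2ρ / |p|² = 2×0.13282 / 0.30280 = 0.87731
θ = 2·atan2(ρ, z) = 2·atan2(0.13282, 0.534) = 0.48757 rad
ℓ = θ/κ = 0.48757/0.87731 = 0.55576

0.8773 243.63 0.5558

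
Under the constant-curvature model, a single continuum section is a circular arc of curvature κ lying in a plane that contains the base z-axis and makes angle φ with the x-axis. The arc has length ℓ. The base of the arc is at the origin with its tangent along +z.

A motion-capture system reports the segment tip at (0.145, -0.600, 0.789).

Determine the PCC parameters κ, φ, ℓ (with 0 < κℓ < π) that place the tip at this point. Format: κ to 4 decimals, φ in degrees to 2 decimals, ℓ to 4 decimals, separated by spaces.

ρ = √(x²+y²) = √(0.145² + -0.600²) = 0.61727
φ = atan2(y, x) mod 360° = atan2(-0.600, 0.145) = 283.5860°
|p|² = ρ² + z² = 0.61727² + 0.789² = 1.00355
κ = 2ρ / |p|² = 2×0.61727 / 1.00355 = 1.23018
θ = 2·atan2(ρ, z) = 2·atan2(0.61727, 0.789) = 1.32777 rad
ℓ = θ/κ = 1.32777/1.23018 = 1.07933

1.2302 283.59 1.0793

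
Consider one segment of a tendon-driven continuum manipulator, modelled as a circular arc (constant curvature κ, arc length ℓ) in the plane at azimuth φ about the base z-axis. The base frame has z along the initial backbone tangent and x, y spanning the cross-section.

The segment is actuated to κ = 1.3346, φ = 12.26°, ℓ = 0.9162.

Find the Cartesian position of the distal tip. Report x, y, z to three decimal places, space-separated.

0.482 0.105 0.704

θ = κ·ℓ = 1.3346 × 0.9162 = 1.22276 rad
ρ = (1 − cos θ)/κ = (1 − 0.34105)/1.3346 = 0.49374
z = sin θ / κ = 0.94004/1.3346 = 0.70436
x = ρ cos φ = 0.49374 × cos(12.26°) = 0.48248
y = ρ sin φ = 0.49374 × sin(12.26°) = 0.10485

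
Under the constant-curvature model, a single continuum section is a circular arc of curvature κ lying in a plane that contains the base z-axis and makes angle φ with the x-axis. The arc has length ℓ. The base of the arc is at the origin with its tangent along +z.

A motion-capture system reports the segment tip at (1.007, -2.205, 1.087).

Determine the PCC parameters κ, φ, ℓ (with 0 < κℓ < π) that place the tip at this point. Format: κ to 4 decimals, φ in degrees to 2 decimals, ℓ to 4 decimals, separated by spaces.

0.6869 294.55 3.3461

ρ = √(x²+y²) = √(1.007² + -2.205²) = 2.42406
φ = atan2(y, x) mod 360° = atan2(-2.205, 1.007) = 294.5457°
|p|² = ρ² + z² = 2.42406² + 1.087² = 7.05764
κ = 2ρ / |p|² = 2×2.42406 / 7.05764 = 0.68693
θ = 2·atan2(ρ, z) = 2·atan2(2.42406, 1.087) = 2.29851 rad
ℓ = θ/κ = 2.29851/0.68693 = 3.34605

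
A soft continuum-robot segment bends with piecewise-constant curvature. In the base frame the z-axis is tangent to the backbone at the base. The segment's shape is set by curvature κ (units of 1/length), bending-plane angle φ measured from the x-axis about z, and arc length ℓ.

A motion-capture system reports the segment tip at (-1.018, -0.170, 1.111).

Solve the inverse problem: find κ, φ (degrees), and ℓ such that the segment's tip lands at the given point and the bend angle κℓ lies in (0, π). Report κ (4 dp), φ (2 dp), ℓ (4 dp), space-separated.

0.8977 189.48 1.6679

ρ = √(x²+y²) = √(-1.018² + -0.170²) = 1.03210
φ = atan2(y, x) mod 360° = atan2(-0.170, -1.018) = 189.4806°
|p|² = ρ² + z² = 1.03210² + 1.111² = 2.29955
κ = 2ρ / |p|² = 2×1.03210 / 2.29955 = 0.89765
θ = 2·atan2(ρ, z) = 2·atan2(1.03210, 1.111) = 1.49719 rad
ℓ = θ/κ = 1.49719/0.89765 = 1.66790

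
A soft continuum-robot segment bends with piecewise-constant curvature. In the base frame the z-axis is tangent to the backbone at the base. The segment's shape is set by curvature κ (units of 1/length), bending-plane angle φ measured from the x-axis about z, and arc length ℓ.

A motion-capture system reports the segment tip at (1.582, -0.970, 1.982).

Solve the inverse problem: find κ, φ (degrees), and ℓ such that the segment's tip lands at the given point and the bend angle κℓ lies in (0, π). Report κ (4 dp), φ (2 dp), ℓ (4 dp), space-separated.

0.5034 328.49 2.9894

ρ = √(x²+y²) = √(1.582² + -0.970²) = 1.85570
φ = atan2(y, x) mod 360° = atan2(-0.970, 1.582) = 328.4855°
|p|² = ρ² + z² = 1.85570² + 1.982² = 7.37195
κ = 2ρ / |p|² = 2×1.85570 / 7.37195 = 0.50345
θ = 2·atan2(ρ, z) = 2·atan2(1.85570, 1.982) = 1.50500 rad
ℓ = θ/κ = 1.50500/0.50345 = 2.98938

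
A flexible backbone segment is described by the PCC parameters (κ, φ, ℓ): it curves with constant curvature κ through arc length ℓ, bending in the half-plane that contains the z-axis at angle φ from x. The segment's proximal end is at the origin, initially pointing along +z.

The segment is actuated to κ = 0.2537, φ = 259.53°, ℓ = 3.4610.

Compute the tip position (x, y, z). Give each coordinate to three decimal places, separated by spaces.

-0.259 -1.401 3.033

θ = κ·ℓ = 0.2537 × 3.4610 = 0.87806 rad
ρ = (1 − cos θ)/κ = (1 − 0.63865)/0.2537 = 1.42433
z = sin θ / κ = 0.76950/0.2537 = 3.03310
x = ρ cos φ = 1.42433 × cos(259.53°) = -0.25883
y = ρ sin φ = 1.42433 × sin(259.53°) = -1.40061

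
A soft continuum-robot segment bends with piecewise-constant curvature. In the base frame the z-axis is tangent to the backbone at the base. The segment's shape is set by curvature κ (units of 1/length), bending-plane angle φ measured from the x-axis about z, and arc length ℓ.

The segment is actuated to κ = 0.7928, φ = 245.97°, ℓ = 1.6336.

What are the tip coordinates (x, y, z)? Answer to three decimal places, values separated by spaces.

θ = κ·ℓ = 0.7928 × 1.6336 = 1.29512 rad
ρ = (1 − cos θ)/κ = (1 − 0.27220)/0.7928 = 0.91801
z = sin θ / κ = 0.96224/0.7928 = 1.21372
x = ρ cos φ = 0.91801 × cos(245.97°) = -0.37383
y = ρ sin φ = 0.91801 × sin(245.97°) = -0.83845

-0.374 -0.838 1.214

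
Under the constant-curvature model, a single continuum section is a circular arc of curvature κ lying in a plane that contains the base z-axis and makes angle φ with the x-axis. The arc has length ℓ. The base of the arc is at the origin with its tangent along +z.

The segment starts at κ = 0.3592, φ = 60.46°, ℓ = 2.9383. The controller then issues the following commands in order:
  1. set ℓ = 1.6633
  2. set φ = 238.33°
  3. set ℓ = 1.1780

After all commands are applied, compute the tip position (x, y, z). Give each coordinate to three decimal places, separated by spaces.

initial: κ=0.3592, φ=60.46°, ℓ=2.9383
cmd 1: set ℓ=1.6633 → (κ,φ,ℓ)=(0.3592,60.46°,1.6633) → tip=(0.2378,0.4196,1.5661)
cmd 2: set φ=238.33° → (κ,φ,ℓ)=(0.3592,238.33°,1.6633) → tip=(-0.2532,-0.4105,1.5661)
cmd 3: set ℓ=1.1780 → (κ,φ,ℓ)=(0.3592,238.33°,1.1780) → tip=(-0.1289,-0.2090,1.1432)

-0.129 -0.209 1.143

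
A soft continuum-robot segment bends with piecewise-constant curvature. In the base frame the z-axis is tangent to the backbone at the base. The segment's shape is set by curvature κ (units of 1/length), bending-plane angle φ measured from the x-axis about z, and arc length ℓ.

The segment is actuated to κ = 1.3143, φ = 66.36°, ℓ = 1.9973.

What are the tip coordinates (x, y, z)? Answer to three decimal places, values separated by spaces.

0.570 1.303 0.376

θ = κ·ℓ = 1.3143 × 1.9973 = 2.62505 rad
ρ = (1 − cos θ)/κ = (1 − -0.86953)/1.3143 = 1.42245
z = sin θ / κ = 0.49388/1.3143 = 0.37577
x = ρ cos φ = 1.42245 × cos(66.36°) = 0.57039
y = ρ sin φ = 1.42245 × sin(66.36°) = 1.30309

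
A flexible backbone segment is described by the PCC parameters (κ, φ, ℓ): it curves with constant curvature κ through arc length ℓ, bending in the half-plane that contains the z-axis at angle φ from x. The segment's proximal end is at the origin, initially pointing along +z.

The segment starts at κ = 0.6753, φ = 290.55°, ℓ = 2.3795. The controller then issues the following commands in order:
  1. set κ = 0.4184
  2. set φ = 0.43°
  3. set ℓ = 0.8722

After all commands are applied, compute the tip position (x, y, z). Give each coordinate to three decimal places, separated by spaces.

initial: κ=0.6753, φ=290.55°, ℓ=2.3795
cmd 1: set κ=0.4184 → (κ,φ,ℓ)=(0.4184,290.55°,2.3795) → tip=(0.3826,-1.0205,2.0054)
cmd 2: set φ=0.43° → (κ,φ,ℓ)=(0.4184,0.43°,2.3795) → tip=(1.0898,0.0082,2.0054)
cmd 3: set ℓ=0.8722 → (κ,φ,ℓ)=(0.4184,0.43°,0.8722) → tip=(0.1574,0.0012,0.8530)

0.157 0.001 0.853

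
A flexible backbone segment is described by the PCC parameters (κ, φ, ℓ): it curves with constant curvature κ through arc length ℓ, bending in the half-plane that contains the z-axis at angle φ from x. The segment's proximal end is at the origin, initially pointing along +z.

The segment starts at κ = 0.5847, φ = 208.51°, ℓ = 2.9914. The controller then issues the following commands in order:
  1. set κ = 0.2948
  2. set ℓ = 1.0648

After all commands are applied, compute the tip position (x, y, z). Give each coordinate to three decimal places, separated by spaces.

initial: κ=0.5847, φ=208.51°, ℓ=2.9914
cmd 1: set κ=0.2948 → (κ,φ,ℓ)=(0.2948,208.51°,2.9914) → tip=(-1.0859,-0.5898,2.6185)
cmd 2: set ℓ=1.0648 → (κ,φ,ℓ)=(0.2948,208.51°,1.0648) → tip=(-0.1457,-0.0791,1.0474)

-0.146 -0.079 1.047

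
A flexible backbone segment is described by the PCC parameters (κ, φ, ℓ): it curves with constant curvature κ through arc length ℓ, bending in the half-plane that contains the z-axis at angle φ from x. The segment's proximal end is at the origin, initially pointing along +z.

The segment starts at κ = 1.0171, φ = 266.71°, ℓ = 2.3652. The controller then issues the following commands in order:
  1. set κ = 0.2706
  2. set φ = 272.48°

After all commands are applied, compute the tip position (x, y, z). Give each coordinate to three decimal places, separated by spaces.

initial: κ=1.0171, φ=266.71°, ℓ=2.3652
cmd 1: set κ=0.2706 → (κ,φ,ℓ)=(0.2706,266.71°,2.3652) → tip=(-0.0420,-0.7302,2.2070)
cmd 2: set φ=272.48° → (κ,φ,ℓ)=(0.2706,272.48°,2.3652) → tip=(0.0316,-0.7307,2.2070)

0.032 -0.731 2.207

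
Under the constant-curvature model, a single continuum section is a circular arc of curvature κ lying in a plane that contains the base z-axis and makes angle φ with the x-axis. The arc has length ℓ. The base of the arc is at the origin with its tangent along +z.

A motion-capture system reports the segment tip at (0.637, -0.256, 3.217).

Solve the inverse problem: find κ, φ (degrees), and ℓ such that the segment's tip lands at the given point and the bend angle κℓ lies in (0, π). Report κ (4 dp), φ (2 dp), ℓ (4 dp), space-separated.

0.1269 338.11 3.3138

ρ = √(x²+y²) = √(0.637² + -0.256²) = 0.68652
φ = atan2(y, x) mod 360° = atan2(-0.256, 0.637) = 338.1056°
|p|² = ρ² + z² = 0.68652² + 3.217² = 10.82039
κ = 2ρ / |p|² = 2×0.68652 / 10.82039 = 0.12689
θ = 2·atan2(ρ, z) = 2·atan2(0.68652, 3.217) = 0.42050 rad
ℓ = θ/κ = 0.42050/0.12689 = 3.31380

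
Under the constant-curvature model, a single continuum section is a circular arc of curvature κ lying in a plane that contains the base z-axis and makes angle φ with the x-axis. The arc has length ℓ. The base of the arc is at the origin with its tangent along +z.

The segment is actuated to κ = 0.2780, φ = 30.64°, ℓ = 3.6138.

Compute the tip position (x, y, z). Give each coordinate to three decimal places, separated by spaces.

θ = κ·ℓ = 0.2780 × 3.6138 = 1.00464 rad
ρ = (1 − cos θ)/κ = (1 − 0.53640)/0.2780 = 1.66764
z = sin θ / κ = 0.84397/0.2780 = 3.03585
x = ρ cos φ = 1.66764 × cos(30.64°) = 1.43482
y = ρ sin φ = 1.66764 × sin(30.64°) = 0.84990

1.435 0.850 3.036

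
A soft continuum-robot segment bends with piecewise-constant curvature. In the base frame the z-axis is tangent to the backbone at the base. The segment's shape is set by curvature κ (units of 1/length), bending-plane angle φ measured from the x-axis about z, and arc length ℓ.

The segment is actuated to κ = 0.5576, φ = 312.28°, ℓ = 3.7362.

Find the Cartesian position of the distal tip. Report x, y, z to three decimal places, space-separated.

θ = κ·ℓ = 0.5576 × 3.7362 = 2.08331 rad
ρ = (1 − cos θ)/κ = (1 − -0.49037)/0.5576 = 2.67282
z = sin θ / κ = 0.87152/0.5576 = 1.56298
x = ρ cos φ = 2.67282 × cos(312.28°) = 1.79815
y = ρ sin φ = 2.67282 × sin(312.28°) = -1.97753

1.798 -1.978 1.563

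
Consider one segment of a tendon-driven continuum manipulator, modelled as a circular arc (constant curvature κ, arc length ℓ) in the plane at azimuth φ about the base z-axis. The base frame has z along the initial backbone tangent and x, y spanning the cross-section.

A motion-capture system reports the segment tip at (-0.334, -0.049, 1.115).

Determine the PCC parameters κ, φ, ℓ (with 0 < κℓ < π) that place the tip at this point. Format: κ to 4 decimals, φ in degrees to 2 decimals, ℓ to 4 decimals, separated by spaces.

0.4975 188.35 1.1819

ρ = √(x²+y²) = √(-0.334² + -0.049²) = 0.33758
φ = atan2(y, x) mod 360° = atan2(-0.049, -0.334) = 188.3461°
|p|² = ρ² + z² = 0.33758² + 1.115² = 1.35718
κ = 2ρ / |p|² = 2×0.33758 / 1.35718 = 0.49746
θ = 2·atan2(ρ, z) = 2·atan2(0.33758, 1.115) = 0.58797 rad
ℓ = θ/κ = 0.58797/0.49746 = 1.18193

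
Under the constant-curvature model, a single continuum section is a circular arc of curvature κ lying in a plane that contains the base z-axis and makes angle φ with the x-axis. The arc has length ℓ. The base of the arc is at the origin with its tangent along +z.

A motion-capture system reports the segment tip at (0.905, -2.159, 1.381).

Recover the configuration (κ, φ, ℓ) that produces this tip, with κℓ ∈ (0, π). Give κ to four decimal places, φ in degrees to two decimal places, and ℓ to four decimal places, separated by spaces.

0.6338 292.74 3.2750

ρ = √(x²+y²) = √(0.905² + -2.159²) = 2.34101
φ = atan2(y, x) mod 360° = atan2(-2.159, 0.905) = 292.7422°
|p|² = ρ² + z² = 2.34101² + 1.381² = 7.38747
κ = 2ρ / |p|² = 2×2.34101 / 7.38747 = 0.63378
θ = 2·atan2(ρ, z) = 2·atan2(2.34101, 1.381) = 2.07565 rad
ℓ = θ/κ = 2.07565/0.63378 = 3.27504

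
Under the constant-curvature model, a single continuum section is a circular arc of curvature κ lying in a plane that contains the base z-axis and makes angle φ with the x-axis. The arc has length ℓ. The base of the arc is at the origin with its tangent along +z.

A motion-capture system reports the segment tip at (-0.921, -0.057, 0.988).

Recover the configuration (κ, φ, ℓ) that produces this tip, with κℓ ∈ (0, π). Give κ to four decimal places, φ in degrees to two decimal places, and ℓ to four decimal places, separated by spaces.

1.0098 183.54 1.4880

ρ = √(x²+y²) = √(-0.921² + -0.057²) = 0.92276
φ = atan2(y, x) mod 360° = atan2(-0.057, -0.921) = 183.5415°
|p|² = ρ² + z² = 0.92276² + 0.988² = 1.82763
κ = 2ρ / |p|² = 2×0.92276 / 1.82763 = 1.00979
θ = 2·atan2(ρ, z) = 2·atan2(0.92276, 0.988) = 1.50254 rad
ℓ = θ/κ = 1.50254/1.00979 = 1.48797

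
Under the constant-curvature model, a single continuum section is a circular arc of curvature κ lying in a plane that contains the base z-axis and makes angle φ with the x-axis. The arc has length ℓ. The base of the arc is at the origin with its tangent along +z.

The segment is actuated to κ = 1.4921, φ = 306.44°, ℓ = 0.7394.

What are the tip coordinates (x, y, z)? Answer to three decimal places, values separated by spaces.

0.219 -0.296 0.598

θ = κ·ℓ = 1.4921 × 0.7394 = 1.10326 rad
ρ = (1 − cos θ)/κ = (1 − 0.45069)/1.4921 = 0.36815
z = sin θ / κ = 0.89268/1.4921 = 0.59827
x = ρ cos φ = 0.36815 × cos(306.44°) = 0.21867
y = ρ sin φ = 0.36815 × sin(306.44°) = -0.29617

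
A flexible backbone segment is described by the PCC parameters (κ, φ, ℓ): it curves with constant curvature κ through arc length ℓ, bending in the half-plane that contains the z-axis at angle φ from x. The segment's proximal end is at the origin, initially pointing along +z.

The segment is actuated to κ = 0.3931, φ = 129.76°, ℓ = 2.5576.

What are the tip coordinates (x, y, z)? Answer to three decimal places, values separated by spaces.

-0.755 0.908 2.148

θ = κ·ℓ = 0.3931 × 2.5576 = 1.00539 rad
ρ = (1 − cos θ)/κ = (1 − 0.53576)/0.3931 = 1.18098
z = sin θ / κ = 0.84437/0.3931 = 2.14798
x = ρ cos φ = 1.18098 × cos(129.76°) = -0.75532
y = ρ sin φ = 1.18098 × sin(129.76°) = 0.90785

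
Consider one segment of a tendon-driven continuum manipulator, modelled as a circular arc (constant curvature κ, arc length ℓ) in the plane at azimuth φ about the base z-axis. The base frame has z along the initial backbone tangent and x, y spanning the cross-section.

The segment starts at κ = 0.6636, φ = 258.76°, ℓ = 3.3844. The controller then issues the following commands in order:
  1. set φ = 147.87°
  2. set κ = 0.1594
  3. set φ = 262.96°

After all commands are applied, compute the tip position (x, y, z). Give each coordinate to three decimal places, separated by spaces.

-0.109 -0.884 3.223

initial: κ=0.6636, φ=258.76°, ℓ=3.3844
cmd 1: set φ=147.87° → (κ,φ,ℓ)=(0.6636,147.87°,3.3844) → tip=(-2.0737,1.3023,1.1764)
cmd 2: set κ=0.1594 → (κ,φ,ℓ)=(0.1594,147.87°,3.3844) → tip=(-0.7545,0.4739,3.2226)
cmd 3: set φ=262.96° → (κ,φ,ℓ)=(0.1594,262.96°,3.3844) → tip=(-0.1092,-0.8843,3.2226)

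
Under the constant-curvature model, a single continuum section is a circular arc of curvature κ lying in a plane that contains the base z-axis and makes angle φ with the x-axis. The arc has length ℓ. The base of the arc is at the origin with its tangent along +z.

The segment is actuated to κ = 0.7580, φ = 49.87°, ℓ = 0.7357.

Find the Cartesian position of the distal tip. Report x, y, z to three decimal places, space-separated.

θ = κ·ℓ = 0.7580 × 0.7357 = 0.55766 rad
ρ = (1 − cos θ)/κ = (1 − 0.84850)/0.7580 = 0.19987
z = sin θ / κ = 0.52920/0.7580 = 0.69816
x = ρ cos φ = 0.19987 × cos(49.87°) = 0.12882
y = ρ sin φ = 0.19987 × sin(49.87°) = 0.15282

0.129 0.153 0.698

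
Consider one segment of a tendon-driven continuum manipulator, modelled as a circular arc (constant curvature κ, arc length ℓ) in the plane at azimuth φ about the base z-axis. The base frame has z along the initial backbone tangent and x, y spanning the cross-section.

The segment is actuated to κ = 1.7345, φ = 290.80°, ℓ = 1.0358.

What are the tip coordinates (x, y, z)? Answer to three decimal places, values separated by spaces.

θ = κ·ℓ = 1.7345 × 1.0358 = 1.79660 rad
ρ = (1 − cos θ)/κ = (1 − -0.22388)/1.7345 = 0.70561
z = sin θ / κ = 0.97462/1.7345 = 0.56190
x = ρ cos φ = 0.70561 × cos(290.80°) = 0.25057
y = ρ sin φ = 0.70561 × sin(290.80°) = -0.65962

0.251 -0.660 0.562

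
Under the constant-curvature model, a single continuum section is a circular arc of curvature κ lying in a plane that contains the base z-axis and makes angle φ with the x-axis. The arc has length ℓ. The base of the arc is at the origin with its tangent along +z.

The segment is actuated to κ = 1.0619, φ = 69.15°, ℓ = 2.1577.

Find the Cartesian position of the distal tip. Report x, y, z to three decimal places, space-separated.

θ = κ·ℓ = 1.0619 × 2.1577 = 2.29126 rad
ρ = (1 − cos θ)/κ = (1 − -0.65973)/1.0619 = 1.56299
z = sin θ / κ = 0.75150/1.0619 = 0.70769
x = ρ cos φ = 1.56299 × cos(69.15°) = 0.55630
y = ρ sin φ = 1.56299 × sin(69.15°) = 1.46063

0.556 1.461 0.708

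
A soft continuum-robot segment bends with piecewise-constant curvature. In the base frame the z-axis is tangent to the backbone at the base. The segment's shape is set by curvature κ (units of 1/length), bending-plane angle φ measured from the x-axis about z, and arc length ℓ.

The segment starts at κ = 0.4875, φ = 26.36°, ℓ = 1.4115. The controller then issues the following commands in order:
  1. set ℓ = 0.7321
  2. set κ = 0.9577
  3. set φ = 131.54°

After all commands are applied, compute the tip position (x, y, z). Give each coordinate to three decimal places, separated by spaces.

-0.163 0.184 0.674

initial: κ=0.4875, φ=26.36°, ℓ=1.4115
cmd 1: set ℓ=0.7321 → (κ,φ,ℓ)=(0.4875,26.36°,0.7321) → tip=(0.1158,0.0574,0.7167)
cmd 2: set κ=0.9577 → (κ,φ,ℓ)=(0.9577,26.36°,0.7321) → tip=(0.2207,0.1094,0.6736)
cmd 3: set φ=131.54° → (κ,φ,ℓ)=(0.9577,131.54°,0.7321) → tip=(-0.1633,0.1844,0.6736)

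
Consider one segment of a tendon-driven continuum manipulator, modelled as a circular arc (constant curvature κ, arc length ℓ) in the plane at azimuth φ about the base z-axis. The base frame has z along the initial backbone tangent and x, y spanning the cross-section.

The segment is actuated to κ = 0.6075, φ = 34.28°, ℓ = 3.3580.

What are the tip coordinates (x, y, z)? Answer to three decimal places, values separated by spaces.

1.975 1.346 1.468

θ = κ·ℓ = 0.6075 × 3.3580 = 2.03999 rad
ρ = (1 − cos θ)/κ = (1 − -0.45216)/0.6075 = 2.39039
z = sin θ / κ = 0.89194/0.6075 = 1.46821
x = ρ cos φ = 2.39039 × cos(34.28°) = 1.97517
y = ρ sin φ = 2.39039 × sin(34.28°) = 1.34636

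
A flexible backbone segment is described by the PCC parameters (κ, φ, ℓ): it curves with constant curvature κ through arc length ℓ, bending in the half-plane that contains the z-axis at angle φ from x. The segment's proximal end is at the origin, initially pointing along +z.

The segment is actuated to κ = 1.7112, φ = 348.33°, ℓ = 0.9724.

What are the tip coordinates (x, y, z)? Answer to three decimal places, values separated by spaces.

θ = κ·ℓ = 1.7112 × 0.9724 = 1.66397 rad
ρ = (1 − cos θ)/κ = (1 − -0.09304)/1.7112 = 0.63876
z = sin θ / κ = 0.99566/1.7112 = 0.58185
x = ρ cos φ = 0.63876 × cos(348.33°) = 0.62555
y = ρ sin φ = 0.63876 × sin(348.33°) = -0.12920

0.626 -0.129 0.582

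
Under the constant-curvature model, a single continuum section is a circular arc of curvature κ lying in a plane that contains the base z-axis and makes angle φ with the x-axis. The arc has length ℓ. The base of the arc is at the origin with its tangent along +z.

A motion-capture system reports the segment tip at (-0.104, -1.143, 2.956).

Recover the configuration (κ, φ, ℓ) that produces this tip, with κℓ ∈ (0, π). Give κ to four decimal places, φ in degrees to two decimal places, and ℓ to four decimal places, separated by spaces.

ρ = √(x²+y²) = √(-0.104² + -1.143²) = 1.14772
φ = atan2(y, x) mod 360° = atan2(-1.143, -0.104) = 264.8011°
|p|² = ρ² + z² = 1.14772² + 2.956² = 10.05520
κ = 2ρ / |p|² = 2×1.14772 / 10.05520 = 0.22828
θ = 2·atan2(ρ, z) = 2·atan2(1.14772, 2.956) = 0.74070 rad
ℓ = θ/κ = 0.74070/0.22828 = 3.24466

0.2283 264.80 3.2447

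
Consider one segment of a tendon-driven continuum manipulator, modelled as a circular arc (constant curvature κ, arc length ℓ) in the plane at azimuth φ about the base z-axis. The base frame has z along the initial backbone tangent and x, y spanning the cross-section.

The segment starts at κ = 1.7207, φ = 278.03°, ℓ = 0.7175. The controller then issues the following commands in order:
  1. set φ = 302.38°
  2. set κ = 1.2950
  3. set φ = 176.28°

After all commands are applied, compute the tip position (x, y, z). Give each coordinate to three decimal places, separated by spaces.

-0.309 0.020 0.619

initial: κ=1.7207, φ=278.03°, ℓ=0.7175
cmd 1: set φ=302.38° → (κ,φ,ℓ)=(1.7207,302.38°,0.7175) → tip=(0.2086,-0.3289,0.5486)
cmd 2: set κ=1.2950 → (κ,φ,ℓ)=(1.2950,302.38°,0.7175) → tip=(0.1660,-0.2618,0.6186)
cmd 3: set φ=176.28° → (κ,φ,ℓ)=(1.2950,176.28°,0.7175) → tip=(-0.3094,0.0201,0.6186)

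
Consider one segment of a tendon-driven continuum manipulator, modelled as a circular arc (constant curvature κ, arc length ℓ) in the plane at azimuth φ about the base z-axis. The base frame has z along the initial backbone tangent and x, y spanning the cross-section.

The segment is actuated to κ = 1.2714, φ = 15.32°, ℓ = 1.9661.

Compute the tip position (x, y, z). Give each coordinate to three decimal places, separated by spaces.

θ = κ·ℓ = 1.2714 × 1.9661 = 2.49970 rad
ρ = (1 − cos θ)/κ = (1 − -0.80096)/1.2714 = 1.41652
z = sin θ / κ = 0.59871/1.2714 = 0.47091
x = ρ cos φ = 1.41652 × cos(15.32°) = 1.36618
y = ρ sin φ = 1.41652 × sin(15.32°) = 0.37426

1.366 0.374 0.471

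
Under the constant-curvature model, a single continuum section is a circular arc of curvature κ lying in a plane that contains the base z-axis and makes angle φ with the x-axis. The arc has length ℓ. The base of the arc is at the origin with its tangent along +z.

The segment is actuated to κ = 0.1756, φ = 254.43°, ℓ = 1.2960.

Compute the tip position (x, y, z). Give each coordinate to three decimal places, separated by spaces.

θ = κ·ℓ = 0.1756 × 1.2960 = 0.22758 rad
ρ = (1 − cos θ)/κ = (1 − 0.97422)/0.1756 = 0.14683
z = sin θ / κ = 0.22562/0.1756 = 1.28484
x = ρ cos φ = 0.14683 × cos(254.43°) = -0.03941
y = ρ sin φ = 0.14683 × sin(254.43°) = -0.14145

-0.039 -0.141 1.285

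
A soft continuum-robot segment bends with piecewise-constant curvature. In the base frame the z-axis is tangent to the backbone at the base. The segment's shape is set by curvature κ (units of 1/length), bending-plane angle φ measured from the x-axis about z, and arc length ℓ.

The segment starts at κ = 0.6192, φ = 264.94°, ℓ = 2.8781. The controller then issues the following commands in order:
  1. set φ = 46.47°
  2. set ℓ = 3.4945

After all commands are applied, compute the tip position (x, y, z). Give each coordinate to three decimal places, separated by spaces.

1.734 1.825 1.339

initial: κ=0.6192, φ=264.94°, ℓ=2.8781
cmd 1: set φ=46.47° → (κ,φ,ℓ)=(0.6192,46.47°,2.8781) → tip=(1.3456,1.4165,1.5791)
cmd 2: set ℓ=3.4945 → (κ,φ,ℓ)=(0.6192,46.47°,3.4945) → tip=(1.7339,1.8252,1.3393)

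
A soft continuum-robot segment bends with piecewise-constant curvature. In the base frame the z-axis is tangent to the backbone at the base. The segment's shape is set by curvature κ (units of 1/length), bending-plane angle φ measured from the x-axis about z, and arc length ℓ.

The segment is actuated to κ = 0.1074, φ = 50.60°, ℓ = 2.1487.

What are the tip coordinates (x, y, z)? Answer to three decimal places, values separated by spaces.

θ = κ·ℓ = 0.1074 × 2.1487 = 0.23077 rad
ρ = (1 − cos θ)/κ = (1 − 0.97349)/0.1074 = 0.24683
z = sin θ / κ = 0.22873/0.1074 = 2.12968
x = ρ cos φ = 0.24683 × cos(50.60°) = 0.15667
y = ρ sin φ = 0.24683 × sin(50.60°) = 0.19073

0.157 0.191 2.130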